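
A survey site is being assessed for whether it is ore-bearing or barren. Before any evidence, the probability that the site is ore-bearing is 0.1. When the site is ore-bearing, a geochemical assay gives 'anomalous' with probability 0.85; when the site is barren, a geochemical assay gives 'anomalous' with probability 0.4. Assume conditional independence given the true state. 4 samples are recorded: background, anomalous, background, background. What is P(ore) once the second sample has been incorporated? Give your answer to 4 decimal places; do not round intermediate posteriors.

Apply Bayes' rule sequentially, carrying P(ore) forward.
After 'background': P(ore) = 0.15·0.1000 / (0.15·0.1000 + 0.6·0.9000) ≈ 0.0270
After 'anomalous': P(ore) = 0.85·0.0270 / (0.85·0.0270 + 0.4·0.9730) ≈ 0.0557

0.0557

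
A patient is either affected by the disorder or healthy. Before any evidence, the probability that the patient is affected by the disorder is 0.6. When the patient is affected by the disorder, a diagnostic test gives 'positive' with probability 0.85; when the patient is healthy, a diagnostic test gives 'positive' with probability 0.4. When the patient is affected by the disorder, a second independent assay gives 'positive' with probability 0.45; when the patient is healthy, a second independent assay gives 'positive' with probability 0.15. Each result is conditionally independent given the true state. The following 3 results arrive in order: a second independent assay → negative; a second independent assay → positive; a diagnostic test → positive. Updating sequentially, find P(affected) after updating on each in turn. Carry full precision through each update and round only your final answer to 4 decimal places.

Each posterior becomes the prior for the next update.
After a second independent assay='negative': P(affected) = 0.55·0.6000 / (0.55·0.6000 + 0.85·0.4000) ≈ 0.4925
After a second independent assay='positive': P(affected) = 0.45·0.4925 / (0.45·0.4925 + 0.15·0.5075) ≈ 0.7444
After a diagnostic test='positive': P(affected) = 0.85·0.7444 / (0.85·0.7444 + 0.4·0.2556) ≈ 0.8609

0.8609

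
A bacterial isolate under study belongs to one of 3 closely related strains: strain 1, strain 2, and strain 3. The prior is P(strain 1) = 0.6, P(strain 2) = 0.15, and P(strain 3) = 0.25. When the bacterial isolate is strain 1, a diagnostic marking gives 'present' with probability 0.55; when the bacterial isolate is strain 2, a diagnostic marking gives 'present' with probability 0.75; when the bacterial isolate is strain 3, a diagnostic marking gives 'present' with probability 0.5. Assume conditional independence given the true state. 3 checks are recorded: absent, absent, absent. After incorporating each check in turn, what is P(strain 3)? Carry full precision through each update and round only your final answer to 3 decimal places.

0.354

Apply Bayes' rule sequentially, carrying P(strain 3) forward.
After 'absent': normaliser = 0.45·0.6000 + 0.25·0.1500 + 0.5·0.2500; P(strain 1) ≈ 0.6243, P(strain 2) ≈ 0.0867, P(strain 3) ≈ 0.2890
After 'absent': normaliser = 0.45·0.6243 + 0.25·0.0867 + 0.5·0.2890; P(strain 1) ≈ 0.6283, P(strain 2) ≈ 0.0485, P(strain 3) ≈ 0.3232
After 'absent': normaliser = 0.45·0.6283 + 0.25·0.0485 + 0.5·0.3232; P(strain 1) ≈ 0.6194, P(strain 2) ≈ 0.0266, P(strain 3) ≈ 0.3540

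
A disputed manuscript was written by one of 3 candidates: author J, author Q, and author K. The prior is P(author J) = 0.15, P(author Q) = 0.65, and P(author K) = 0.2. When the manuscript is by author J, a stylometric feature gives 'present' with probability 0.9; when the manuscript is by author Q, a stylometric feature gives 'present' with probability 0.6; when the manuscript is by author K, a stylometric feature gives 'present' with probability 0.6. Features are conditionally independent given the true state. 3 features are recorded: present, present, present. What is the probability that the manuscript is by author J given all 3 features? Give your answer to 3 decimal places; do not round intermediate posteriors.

After 'present': normaliser = 0.9·0.1500 + 0.6·0.6500 + 0.6·0.2000; P(author J) ≈ 0.2093, P(author Q) ≈ 0.6047, P(author K) ≈ 0.1860
After 'present': normaliser = 0.9·0.2093 + 0.6·0.6047 + 0.6·0.1860; P(author J) ≈ 0.2842, P(author Q) ≈ 0.5474, P(author K) ≈ 0.1684
After 'present': normaliser = 0.9·0.2842 + 0.6·0.5474 + 0.6·0.1684; P(author J) ≈ 0.3733, P(author Q) ≈ 0.4793, P(author K) ≈ 0.1475

0.373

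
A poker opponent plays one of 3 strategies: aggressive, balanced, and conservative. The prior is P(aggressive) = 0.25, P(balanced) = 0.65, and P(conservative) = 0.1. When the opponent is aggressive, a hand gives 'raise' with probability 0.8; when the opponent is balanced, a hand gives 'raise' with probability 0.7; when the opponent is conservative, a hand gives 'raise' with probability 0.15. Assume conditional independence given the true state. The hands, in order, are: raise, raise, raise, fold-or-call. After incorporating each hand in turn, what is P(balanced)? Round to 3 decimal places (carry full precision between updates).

0.721

After 'raise': normaliser = 0.8·0.2500 + 0.7·0.6500 + 0.15·0.1000; P(aggressive) ≈ 0.2985, P(balanced) ≈ 0.6791, P(conservative) ≈ 0.0224
After 'raise': normaliser = 0.8·0.2985 + 0.7·0.6791 + 0.15·0.0224; P(aggressive) ≈ 0.3328, P(balanced) ≈ 0.6625, P(conservative) ≈ 0.0047
After 'raise': normaliser = 0.8·0.3328 + 0.7·0.6625 + 0.15·0.0047; P(aggressive) ≈ 0.3644, P(balanced) ≈ 0.6347, P(conservative) ≈ 0.0010
After 'fold-or-call': normaliser = 0.2·0.3644 + 0.3·0.6347 + 0.85·0.0010; P(aggressive) ≈ 0.2759, P(balanced) ≈ 0.7210, P(conservative) ≈ 0.0031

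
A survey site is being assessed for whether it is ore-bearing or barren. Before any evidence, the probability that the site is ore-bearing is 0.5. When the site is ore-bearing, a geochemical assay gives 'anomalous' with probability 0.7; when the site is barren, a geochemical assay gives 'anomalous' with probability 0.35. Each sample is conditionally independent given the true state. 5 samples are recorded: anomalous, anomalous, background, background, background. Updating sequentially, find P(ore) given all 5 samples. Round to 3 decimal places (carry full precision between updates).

After 'anomalous': P(ore) = 0.7·0.5000 / (0.7·0.5000 + 0.35·0.5000) ≈ 0.6667
After 'anomalous': P(ore) = 0.7·0.6667 / (0.7·0.6667 + 0.35·0.3333) ≈ 0.8000
After 'background': P(ore) = 0.3·0.8000 / (0.3·0.8000 + 0.65·0.2000) ≈ 0.6486
After 'background': P(ore) = 0.3·0.6486 / (0.3·0.6486 + 0.65·0.3514) ≈ 0.4601
After 'background': P(ore) = 0.3·0.4601 / (0.3·0.4601 + 0.65·0.5399) ≈ 0.2823

0.282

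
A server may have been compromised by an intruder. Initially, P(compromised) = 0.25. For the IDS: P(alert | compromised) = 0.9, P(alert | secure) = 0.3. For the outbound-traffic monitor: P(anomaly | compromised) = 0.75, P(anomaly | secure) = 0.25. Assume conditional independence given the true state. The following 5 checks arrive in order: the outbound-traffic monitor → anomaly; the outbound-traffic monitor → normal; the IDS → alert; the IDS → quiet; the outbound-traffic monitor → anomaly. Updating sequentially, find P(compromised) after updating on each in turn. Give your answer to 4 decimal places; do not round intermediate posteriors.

0.3000

After the outbound-traffic monitor='anomaly': P(compromised) = 0.75·0.2500 / (0.75·0.2500 + 0.25·0.7500) ≈ 0.5000
After the outbound-traffic monitor='normal': P(compromised) = 0.25·0.5000 / (0.25·0.5000 + 0.75·0.5000) ≈ 0.2500
After the IDS='alert': P(compromised) = 0.9·0.2500 / (0.9·0.2500 + 0.3·0.7500) ≈ 0.5000
After the IDS='quiet': P(compromised) = 0.1·0.5000 / (0.1·0.5000 + 0.7·0.5000) ≈ 0.1250
After the outbound-traffic monitor='anomaly': P(compromised) = 0.75·0.1250 / (0.75·0.1250 + 0.25·0.8750) ≈ 0.3000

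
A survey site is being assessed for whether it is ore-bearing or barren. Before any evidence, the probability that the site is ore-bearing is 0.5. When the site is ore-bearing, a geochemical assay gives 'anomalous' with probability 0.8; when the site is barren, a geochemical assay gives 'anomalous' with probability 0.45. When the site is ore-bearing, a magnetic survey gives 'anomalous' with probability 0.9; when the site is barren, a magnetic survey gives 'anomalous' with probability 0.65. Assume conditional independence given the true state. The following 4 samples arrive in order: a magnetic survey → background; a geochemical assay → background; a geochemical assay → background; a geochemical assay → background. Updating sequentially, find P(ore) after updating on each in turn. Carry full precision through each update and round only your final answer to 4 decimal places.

Each posterior becomes the prior for the next update.
After a magnetic survey='background': P(ore) = 0.1·0.5000 / (0.1·0.5000 + 0.35·0.5000) ≈ 0.2222
After a geochemical assay='background': P(ore) = 0.2·0.2222 / (0.2·0.2222 + 0.55·0.7778) ≈ 0.0941
After a geochemical assay='background': P(ore) = 0.2·0.0941 / (0.2·0.0941 + 0.55·0.9059) ≈ 0.0364
After a geochemical assay='background': P(ore) = 0.2·0.0364 / (0.2·0.0364 + 0.55·0.9636) ≈ 0.0136

0.0136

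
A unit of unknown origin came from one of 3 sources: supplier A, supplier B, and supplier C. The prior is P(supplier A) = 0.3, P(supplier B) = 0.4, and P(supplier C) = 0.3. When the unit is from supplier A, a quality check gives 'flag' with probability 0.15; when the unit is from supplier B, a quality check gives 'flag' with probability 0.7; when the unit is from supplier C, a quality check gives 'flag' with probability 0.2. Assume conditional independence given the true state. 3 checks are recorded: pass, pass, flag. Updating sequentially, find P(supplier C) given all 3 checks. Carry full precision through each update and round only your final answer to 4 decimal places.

0.3995

After 'pass': normaliser = 0.85·0.3000 + 0.3·0.4000 + 0.8·0.3000; P(supplier A) ≈ 0.4146, P(supplier B) ≈ 0.1951, P(supplier C) ≈ 0.3902
After 'pass': normaliser = 0.85·0.4146 + 0.3·0.1951 + 0.8·0.3902; P(supplier A) ≈ 0.4874, P(supplier B) ≈ 0.0809, P(supplier C) ≈ 0.4317
After 'flag': normaliser = 0.15·0.4874 + 0.7·0.0809 + 0.2·0.4317; P(supplier A) ≈ 0.3383, P(supplier B) ≈ 0.2622, P(supplier C) ≈ 0.3995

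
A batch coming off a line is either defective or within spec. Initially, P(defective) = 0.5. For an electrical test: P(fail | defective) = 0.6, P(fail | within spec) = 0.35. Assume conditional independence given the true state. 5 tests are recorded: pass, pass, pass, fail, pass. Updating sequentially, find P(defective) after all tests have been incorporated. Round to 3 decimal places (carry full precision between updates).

0.197

After 'pass': P(defective) = 0.4·0.5000 / (0.4·0.5000 + 0.65·0.5000) ≈ 0.3810
After 'pass': P(defective) = 0.4·0.3810 / (0.4·0.3810 + 0.65·0.6190) ≈ 0.2747
After 'pass': P(defective) = 0.4·0.2747 / (0.4·0.2747 + 0.65·0.7253) ≈ 0.1890
After 'fail': P(defective) = 0.6·0.1890 / (0.6·0.1890 + 0.35·0.8110) ≈ 0.2855
After 'pass': P(defective) = 0.4·0.2855 / (0.4·0.2855 + 0.65·0.7145) ≈ 0.1973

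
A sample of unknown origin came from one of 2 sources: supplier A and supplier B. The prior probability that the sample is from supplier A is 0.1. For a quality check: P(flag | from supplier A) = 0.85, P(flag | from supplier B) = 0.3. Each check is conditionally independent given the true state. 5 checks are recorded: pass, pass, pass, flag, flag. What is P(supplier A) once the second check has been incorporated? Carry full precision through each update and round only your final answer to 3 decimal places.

0.005

After 'pass': P(supplier A) = 0.15·0.1000 / (0.15·0.1000 + 0.7·0.9000) ≈ 0.0233
After 'pass': P(supplier A) = 0.15·0.0233 / (0.15·0.0233 + 0.7·0.9767) ≈ 0.0051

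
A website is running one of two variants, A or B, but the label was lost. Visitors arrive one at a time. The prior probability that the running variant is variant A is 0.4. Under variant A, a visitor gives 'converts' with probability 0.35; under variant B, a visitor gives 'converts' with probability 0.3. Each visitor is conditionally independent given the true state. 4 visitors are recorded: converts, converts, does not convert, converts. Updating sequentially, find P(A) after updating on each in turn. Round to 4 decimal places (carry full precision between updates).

After 'converts': P(A) = 0.35·0.4000 / (0.35·0.4000 + 0.3·0.6000) ≈ 0.4375
After 'converts': P(A) = 0.35·0.4375 / (0.35·0.4375 + 0.3·0.5625) ≈ 0.4757
After 'does not convert': P(A) = 0.65·0.4757 / (0.65·0.4757 + 0.7·0.5243) ≈ 0.4573
After 'converts': P(A) = 0.35·0.4573 / (0.35·0.4573 + 0.3·0.5427) ≈ 0.4957

0.4957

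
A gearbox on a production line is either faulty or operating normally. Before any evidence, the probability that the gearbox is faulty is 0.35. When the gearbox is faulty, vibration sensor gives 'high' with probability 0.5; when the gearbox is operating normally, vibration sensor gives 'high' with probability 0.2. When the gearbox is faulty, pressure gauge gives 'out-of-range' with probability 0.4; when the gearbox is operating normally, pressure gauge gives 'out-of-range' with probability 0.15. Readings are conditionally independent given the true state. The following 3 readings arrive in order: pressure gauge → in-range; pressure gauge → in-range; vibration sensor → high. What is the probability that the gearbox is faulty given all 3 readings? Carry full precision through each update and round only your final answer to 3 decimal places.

After pressure gauge='in-range': P(faulty) = 0.6·0.3500 / (0.6·0.3500 + 0.85·0.6500) ≈ 0.2754
After pressure gauge='in-range': P(faulty) = 0.6·0.2754 / (0.6·0.2754 + 0.85·0.7246) ≈ 0.2115
After vibration sensor='high': P(faulty) = 0.5·0.2115 / (0.5·0.2115 + 0.2·0.7885) ≈ 0.4015

0.401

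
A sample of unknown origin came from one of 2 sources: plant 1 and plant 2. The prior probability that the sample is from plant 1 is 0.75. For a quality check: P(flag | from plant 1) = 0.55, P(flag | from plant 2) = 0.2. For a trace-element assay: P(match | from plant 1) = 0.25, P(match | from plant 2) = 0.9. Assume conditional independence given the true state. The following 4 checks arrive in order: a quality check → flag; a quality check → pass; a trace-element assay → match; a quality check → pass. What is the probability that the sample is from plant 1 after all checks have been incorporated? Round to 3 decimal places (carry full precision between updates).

0.420

After a quality check='flag': P(plant 1) = 0.55·0.7500 / (0.55·0.7500 + 0.2·0.2500) ≈ 0.8919
After a quality check='pass': P(plant 1) = 0.45·0.8919 / (0.45·0.8919 + 0.8·0.1081) ≈ 0.8227
After a trace-element assay='match': P(plant 1) = 0.25·0.8227 / (0.25·0.8227 + 0.9·0.1773) ≈ 0.5631
After a quality check='pass': P(plant 1) = 0.45·0.5631 / (0.45·0.5631 + 0.8·0.4369) ≈ 0.4203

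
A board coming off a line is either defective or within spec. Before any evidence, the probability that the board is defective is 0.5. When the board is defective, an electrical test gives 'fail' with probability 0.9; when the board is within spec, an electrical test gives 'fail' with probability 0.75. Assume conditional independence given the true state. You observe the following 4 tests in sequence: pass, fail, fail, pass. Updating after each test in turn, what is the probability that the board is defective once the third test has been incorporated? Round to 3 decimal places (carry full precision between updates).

After 'pass': P(defective) = 0.1·0.5000 / (0.1·0.5000 + 0.25·0.5000) ≈ 0.2857
After 'fail': P(defective) = 0.9·0.2857 / (0.9·0.2857 + 0.75·0.7143) ≈ 0.3243
After 'fail': P(defective) = 0.9·0.3243 / (0.9·0.3243 + 0.75·0.6757) ≈ 0.3655

0.365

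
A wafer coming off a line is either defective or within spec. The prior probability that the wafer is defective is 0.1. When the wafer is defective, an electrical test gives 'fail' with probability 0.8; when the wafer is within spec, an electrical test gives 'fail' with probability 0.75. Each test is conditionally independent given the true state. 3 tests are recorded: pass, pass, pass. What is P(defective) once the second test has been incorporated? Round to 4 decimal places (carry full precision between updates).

Each posterior becomes the prior for the next update.
After 'pass': P(defective) = 0.2·0.1000 / (0.2·0.1000 + 0.25·0.9000) ≈ 0.0816
After 'pass': P(defective) = 0.2·0.0816 / (0.2·0.0816 + 0.25·0.9184) ≈ 0.0664

0.0664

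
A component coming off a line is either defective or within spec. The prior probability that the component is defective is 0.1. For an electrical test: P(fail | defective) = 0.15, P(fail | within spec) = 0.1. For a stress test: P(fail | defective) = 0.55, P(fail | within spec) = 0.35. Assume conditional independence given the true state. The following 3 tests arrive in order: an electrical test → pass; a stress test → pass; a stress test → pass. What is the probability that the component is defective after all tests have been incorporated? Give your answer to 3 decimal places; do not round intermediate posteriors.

0.048

Apply Bayes' rule sequentially, carrying P(defective) forward.
After an electrical test='pass': P(defective) = 0.85·0.1000 / (0.85·0.1000 + 0.9·0.9000) ≈ 0.0950
After a stress test='pass': P(defective) = 0.45·0.0950 / (0.45·0.0950 + 0.65·0.9050) ≈ 0.0677
After a stress test='pass': P(defective) = 0.45·0.0677 / (0.45·0.0677 + 0.65·0.9323) ≈ 0.0479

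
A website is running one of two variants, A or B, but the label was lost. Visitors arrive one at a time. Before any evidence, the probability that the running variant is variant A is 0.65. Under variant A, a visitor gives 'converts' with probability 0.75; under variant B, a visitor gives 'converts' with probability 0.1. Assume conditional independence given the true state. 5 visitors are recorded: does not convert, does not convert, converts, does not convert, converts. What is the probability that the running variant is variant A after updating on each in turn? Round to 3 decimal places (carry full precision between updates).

0.691

Each posterior becomes the prior for the next update.
After 'does not convert': P(A) = 0.25·0.6500 / (0.25·0.6500 + 0.9·0.3500) ≈ 0.3403
After 'does not convert': P(A) = 0.25·0.3403 / (0.25·0.3403 + 0.9·0.6597) ≈ 0.1253
After 'converts': P(A) = 0.75·0.1253 / (0.75·0.1253 + 0.1·0.8747) ≈ 0.5180
After 'does not convert': P(A) = 0.25·0.5180 / (0.25·0.5180 + 0.9·0.4820) ≈ 0.2299
After 'converts': P(A) = 0.75·0.2299 / (0.75·0.2299 + 0.1·0.7701) ≈ 0.6913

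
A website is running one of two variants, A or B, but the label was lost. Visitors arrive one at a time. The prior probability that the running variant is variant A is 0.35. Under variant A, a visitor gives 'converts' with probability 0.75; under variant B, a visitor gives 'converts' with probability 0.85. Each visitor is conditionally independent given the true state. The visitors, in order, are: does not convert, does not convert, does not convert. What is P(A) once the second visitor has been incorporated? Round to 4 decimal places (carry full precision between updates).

After 'does not convert': P(A) = 0.25·0.3500 / (0.25·0.3500 + 0.15·0.6500) ≈ 0.4730
After 'does not convert': P(A) = 0.25·0.4730 / (0.25·0.4730 + 0.15·0.5270) ≈ 0.5993

0.5993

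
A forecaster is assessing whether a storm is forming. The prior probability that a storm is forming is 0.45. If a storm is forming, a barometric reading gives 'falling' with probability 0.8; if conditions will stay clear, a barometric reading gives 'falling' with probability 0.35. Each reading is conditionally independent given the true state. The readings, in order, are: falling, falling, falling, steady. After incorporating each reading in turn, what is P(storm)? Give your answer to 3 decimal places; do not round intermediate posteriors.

After 'falling': P(storm) = 0.8·0.4500 / (0.8·0.4500 + 0.35·0.5500) ≈ 0.6516
After 'falling': P(storm) = 0.8·0.6516 / (0.8·0.6516 + 0.35·0.3484) ≈ 0.8104
After 'falling': P(storm) = 0.8·0.8104 / (0.8·0.8104 + 0.35·0.1896) ≈ 0.9072
After 'steady': P(storm) = 0.2·0.9072 / (0.2·0.9072 + 0.65·0.0928) ≈ 0.7504

0.750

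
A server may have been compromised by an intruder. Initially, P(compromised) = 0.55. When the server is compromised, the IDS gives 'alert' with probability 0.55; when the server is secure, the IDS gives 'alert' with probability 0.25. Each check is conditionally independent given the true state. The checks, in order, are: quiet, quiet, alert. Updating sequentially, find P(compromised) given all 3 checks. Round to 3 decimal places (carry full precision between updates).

Each posterior becomes the prior for the next update.
After 'quiet': P(compromised) = 0.45·0.5500 / (0.45·0.5500 + 0.75·0.4500) ≈ 0.4231
After 'quiet': P(compromised) = 0.45·0.4231 / (0.45·0.4231 + 0.75·0.5769) ≈ 0.3056
After 'alert': P(compromised) = 0.55·0.3056 / (0.55·0.3056 + 0.25·0.6944) ≈ 0.4919

0.492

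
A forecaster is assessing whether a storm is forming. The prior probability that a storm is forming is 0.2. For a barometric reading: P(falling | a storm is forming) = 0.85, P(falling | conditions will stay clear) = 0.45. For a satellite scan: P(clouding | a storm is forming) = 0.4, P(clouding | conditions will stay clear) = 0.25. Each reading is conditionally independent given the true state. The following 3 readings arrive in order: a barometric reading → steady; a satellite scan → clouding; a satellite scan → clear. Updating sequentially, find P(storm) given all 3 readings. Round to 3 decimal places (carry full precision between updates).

0.080

Apply Bayes' rule sequentially, carrying P(storm) forward.
After a barometric reading='steady': P(storm) = 0.15·0.2000 / (0.15·0.2000 + 0.55·0.8000) ≈ 0.0638
After a satellite scan='clouding': P(storm) = 0.4·0.0638 / (0.4·0.0638 + 0.25·0.9362) ≈ 0.0984
After a satellite scan='clear': P(storm) = 0.6·0.0984 / (0.6·0.0984 + 0.75·0.9016) ≈ 0.0803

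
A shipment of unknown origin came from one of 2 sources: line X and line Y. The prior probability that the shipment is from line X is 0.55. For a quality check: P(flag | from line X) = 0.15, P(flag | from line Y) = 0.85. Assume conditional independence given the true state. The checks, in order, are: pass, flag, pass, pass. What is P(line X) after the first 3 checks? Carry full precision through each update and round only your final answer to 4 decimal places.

Each posterior becomes the prior for the next update.
After 'pass': P(line X) = 0.85·0.5500 / (0.85·0.5500 + 0.15·0.4500) ≈ 0.8738
After 'flag': P(line X) = 0.15·0.8738 / (0.15·0.8738 + 0.85·0.1262) ≈ 0.5500
After 'pass': P(line X) = 0.85·0.5500 / (0.85·0.5500 + 0.15·0.4500) ≈ 0.8738

0.8738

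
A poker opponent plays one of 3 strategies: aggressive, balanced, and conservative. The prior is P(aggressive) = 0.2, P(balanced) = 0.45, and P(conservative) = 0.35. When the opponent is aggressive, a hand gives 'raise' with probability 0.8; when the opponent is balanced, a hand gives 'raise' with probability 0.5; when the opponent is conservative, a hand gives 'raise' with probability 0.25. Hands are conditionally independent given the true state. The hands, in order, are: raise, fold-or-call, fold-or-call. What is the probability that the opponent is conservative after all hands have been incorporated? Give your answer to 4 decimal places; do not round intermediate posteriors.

After 'raise': normaliser = 0.8·0.2000 + 0.5·0.4500 + 0.25·0.3500; P(aggressive) ≈ 0.3386, P(balanced) ≈ 0.4762, P(conservative) ≈ 0.1852
After 'fold-or-call': normaliser = 0.2·0.3386 + 0.5·0.4762 + 0.75·0.1852; P(aggressive) ≈ 0.1523, P(balanced) ≈ 0.5354, P(conservative) ≈ 0.3123
After 'fold-or-call': normaliser = 0.2·0.1523 + 0.5·0.5354 + 0.75·0.3123; P(aggressive) ≈ 0.0572, P(balanced) ≈ 0.5028, P(conservative) ≈ 0.4400

0.4400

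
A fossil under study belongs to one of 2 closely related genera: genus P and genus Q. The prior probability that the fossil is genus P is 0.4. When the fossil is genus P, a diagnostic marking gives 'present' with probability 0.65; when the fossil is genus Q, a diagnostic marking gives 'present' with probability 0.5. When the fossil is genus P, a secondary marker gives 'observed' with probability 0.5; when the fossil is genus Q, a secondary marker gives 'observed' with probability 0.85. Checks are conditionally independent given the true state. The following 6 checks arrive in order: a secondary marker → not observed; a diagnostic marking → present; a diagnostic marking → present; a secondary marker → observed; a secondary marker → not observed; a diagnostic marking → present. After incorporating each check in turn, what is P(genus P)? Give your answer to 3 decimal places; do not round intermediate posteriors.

Each posterior becomes the prior for the next update.
After a secondary marker='not observed': P(genus P) = 0.5·0.4000 / (0.5·0.4000 + 0.15·0.6000) ≈ 0.6897
After a diagnostic marking='present': P(genus P) = 0.65·0.6897 / (0.65·0.6897 + 0.5·0.3103) ≈ 0.7429
After a diagnostic marking='present': P(genus P) = 0.65·0.7429 / (0.65·0.7429 + 0.5·0.2571) ≈ 0.7897
After a secondary marker='observed': P(genus P) = 0.5·0.7897 / (0.5·0.7897 + 0.85·0.2103) ≈ 0.6884
After a secondary marker='not observed': P(genus P) = 0.5·0.6884 / (0.5·0.6884 + 0.15·0.3116) ≈ 0.8804
After a diagnostic marking='present': P(genus P) = 0.65·0.8804 / (0.65·0.8804 + 0.5·0.1196) ≈ 0.9054

0.905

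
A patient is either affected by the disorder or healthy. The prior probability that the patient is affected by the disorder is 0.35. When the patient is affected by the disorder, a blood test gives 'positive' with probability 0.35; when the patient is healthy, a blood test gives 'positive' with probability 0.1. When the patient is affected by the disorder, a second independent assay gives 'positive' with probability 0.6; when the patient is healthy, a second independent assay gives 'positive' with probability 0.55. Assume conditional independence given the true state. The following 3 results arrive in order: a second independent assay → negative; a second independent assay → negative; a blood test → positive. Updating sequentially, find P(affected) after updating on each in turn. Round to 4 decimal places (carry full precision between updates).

Each posterior becomes the prior for the next update.
After a second independent assay='negative': P(affected) = 0.4·0.3500 / (0.4·0.3500 + 0.45·0.6500) ≈ 0.3237
After a second independent assay='negative': P(affected) = 0.4·0.3237 / (0.4·0.3237 + 0.45·0.6763) ≈ 0.2985
After a blood test='positive': P(affected) = 0.35·0.2985 / (0.35·0.2985 + 0.1·0.7015) ≈ 0.5982

0.5982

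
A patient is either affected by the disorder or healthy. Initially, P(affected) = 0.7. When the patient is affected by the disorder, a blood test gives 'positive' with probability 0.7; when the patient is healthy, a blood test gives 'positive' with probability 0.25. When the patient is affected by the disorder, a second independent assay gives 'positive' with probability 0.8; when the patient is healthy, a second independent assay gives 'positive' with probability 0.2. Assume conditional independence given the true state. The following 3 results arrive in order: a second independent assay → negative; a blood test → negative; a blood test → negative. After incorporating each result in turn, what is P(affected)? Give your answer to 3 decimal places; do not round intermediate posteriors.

Apply Bayes' rule sequentially, carrying P(affected) forward.
After a second independent assay='negative': P(affected) = 0.2·0.7000 / (0.2·0.7000 + 0.8·0.3000) ≈ 0.3684
After a blood test='negative': P(affected) = 0.3·0.3684 / (0.3·0.3684 + 0.75·0.6316) ≈ 0.1892
After a blood test='negative': P(affected) = 0.3·0.1892 / (0.3·0.1892 + 0.75·0.8108) ≈ 0.0854

0.085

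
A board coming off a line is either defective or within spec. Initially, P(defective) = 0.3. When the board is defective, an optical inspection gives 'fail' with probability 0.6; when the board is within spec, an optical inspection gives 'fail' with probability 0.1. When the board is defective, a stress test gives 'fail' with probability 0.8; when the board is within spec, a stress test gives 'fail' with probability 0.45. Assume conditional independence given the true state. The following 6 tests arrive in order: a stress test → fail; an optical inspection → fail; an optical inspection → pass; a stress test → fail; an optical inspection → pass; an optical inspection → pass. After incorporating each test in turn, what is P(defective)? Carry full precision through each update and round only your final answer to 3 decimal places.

After a stress test='fail': P(defective) = 0.8·0.3000 / (0.8·0.3000 + 0.45·0.7000) ≈ 0.4324
After an optical inspection='fail': P(defective) = 0.6·0.4324 / (0.6·0.4324 + 0.1·0.5676) ≈ 0.8205
After an optical inspection='pass': P(defective) = 0.4·0.8205 / (0.4·0.8205 + 0.9·0.1795) ≈ 0.6702
After a stress test='fail': P(defective) = 0.8·0.6702 / (0.8·0.6702 + 0.45·0.3298) ≈ 0.7832
After an optical inspection='pass': P(defective) = 0.4·0.7832 / (0.4·0.7832 + 0.9·0.2168) ≈ 0.6162
After an optical inspection='pass': P(defective) = 0.4·0.6162 / (0.4·0.6162 + 0.9·0.3838) ≈ 0.4164

0.416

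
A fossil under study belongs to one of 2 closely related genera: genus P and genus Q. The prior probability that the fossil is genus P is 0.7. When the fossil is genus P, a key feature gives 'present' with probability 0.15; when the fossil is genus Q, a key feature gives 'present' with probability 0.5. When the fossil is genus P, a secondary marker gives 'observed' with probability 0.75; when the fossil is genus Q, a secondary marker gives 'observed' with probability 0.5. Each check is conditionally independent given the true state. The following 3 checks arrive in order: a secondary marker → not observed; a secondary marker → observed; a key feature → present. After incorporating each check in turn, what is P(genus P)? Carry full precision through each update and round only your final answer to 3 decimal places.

0.344

After a secondary marker='not observed': P(genus P) = 0.25·0.7000 / (0.25·0.7000 + 0.5·0.3000) ≈ 0.5385
After a secondary marker='observed': P(genus P) = 0.75·0.5385 / (0.75·0.5385 + 0.5·0.4615) ≈ 0.6364
After a key feature='present': P(genus P) = 0.15·0.6364 / (0.15·0.6364 + 0.5·0.3636) ≈ 0.3443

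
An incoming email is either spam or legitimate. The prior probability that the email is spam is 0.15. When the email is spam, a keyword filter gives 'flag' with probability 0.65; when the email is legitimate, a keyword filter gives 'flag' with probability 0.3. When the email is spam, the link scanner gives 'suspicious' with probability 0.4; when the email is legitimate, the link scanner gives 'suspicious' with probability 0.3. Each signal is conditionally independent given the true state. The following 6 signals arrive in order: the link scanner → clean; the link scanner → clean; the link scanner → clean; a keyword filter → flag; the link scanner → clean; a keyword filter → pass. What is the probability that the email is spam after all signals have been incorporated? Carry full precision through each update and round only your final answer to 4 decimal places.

After the link scanner='clean': P(spam) = 0.6·0.1500 / (0.6·0.1500 + 0.7·0.8500) ≈ 0.1314
After the link scanner='clean': P(spam) = 0.6·0.1314 / (0.6·0.1314 + 0.7·0.8686) ≈ 0.1148
After the link scanner='clean': P(spam) = 0.6·0.1148 / (0.6·0.1148 + 0.7·0.8852) ≈ 0.1000
After a keyword filter='flag': P(spam) = 0.65·0.1000 / (0.65·0.1000 + 0.3·0.9000) ≈ 0.1941
After the link scanner='clean': P(spam) = 0.6·0.1941 / (0.6·0.1941 + 0.7·0.8059) ≈ 0.1711
After a keyword filter='pass': P(spam) = 0.35·0.1711 / (0.35·0.1711 + 0.7·0.8289) ≈ 0.0935

0.0935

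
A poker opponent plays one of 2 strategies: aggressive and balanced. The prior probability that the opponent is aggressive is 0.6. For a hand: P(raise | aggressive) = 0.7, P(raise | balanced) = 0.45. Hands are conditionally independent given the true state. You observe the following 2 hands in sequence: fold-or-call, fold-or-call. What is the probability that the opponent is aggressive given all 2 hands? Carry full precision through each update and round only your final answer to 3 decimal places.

After 'fold-or-call': P(aggressive) = 0.3·0.6000 / (0.3·0.6000 + 0.55·0.4000) ≈ 0.4500
After 'fold-or-call': P(aggressive) = 0.3·0.4500 / (0.3·0.4500 + 0.55·0.5500) ≈ 0.3086

0.309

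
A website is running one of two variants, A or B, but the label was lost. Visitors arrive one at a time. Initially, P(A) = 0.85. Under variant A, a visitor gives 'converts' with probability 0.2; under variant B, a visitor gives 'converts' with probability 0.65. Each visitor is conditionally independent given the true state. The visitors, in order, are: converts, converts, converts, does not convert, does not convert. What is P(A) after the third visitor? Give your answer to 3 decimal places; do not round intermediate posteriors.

0.142

After 'converts': P(A) = 0.2·0.8500 / (0.2·0.8500 + 0.65·0.1500) ≈ 0.6355
After 'converts': P(A) = 0.2·0.6355 / (0.2·0.6355 + 0.65·0.3645) ≈ 0.3492
After 'converts': P(A) = 0.2·0.3492 / (0.2·0.3492 + 0.65·0.6508) ≈ 0.1417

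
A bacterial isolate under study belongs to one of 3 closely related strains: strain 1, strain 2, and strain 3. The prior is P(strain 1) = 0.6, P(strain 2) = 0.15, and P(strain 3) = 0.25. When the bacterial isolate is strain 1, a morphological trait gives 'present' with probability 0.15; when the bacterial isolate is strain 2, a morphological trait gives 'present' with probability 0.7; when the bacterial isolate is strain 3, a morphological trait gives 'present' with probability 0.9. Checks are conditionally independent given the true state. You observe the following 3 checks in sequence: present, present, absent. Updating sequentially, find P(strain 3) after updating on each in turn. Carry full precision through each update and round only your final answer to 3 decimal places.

0.377

After 'present': normaliser = 0.15·0.6000 + 0.7·0.1500 + 0.9·0.2500; P(strain 1) ≈ 0.2143, P(strain 2) ≈ 0.2500, P(strain 3) ≈ 0.5357
After 'present': normaliser = 0.15·0.2143 + 0.7·0.2500 + 0.9·0.5357; P(strain 1) ≈ 0.0466, P(strain 2) ≈ 0.2539, P(strain 3) ≈ 0.6995
After 'absent': normaliser = 0.85·0.0466 + 0.3·0.2539 + 0.1·0.6995; P(strain 1) ≈ 0.2134, P(strain 2) ≈ 0.4100, P(strain 3) ≈ 0.3766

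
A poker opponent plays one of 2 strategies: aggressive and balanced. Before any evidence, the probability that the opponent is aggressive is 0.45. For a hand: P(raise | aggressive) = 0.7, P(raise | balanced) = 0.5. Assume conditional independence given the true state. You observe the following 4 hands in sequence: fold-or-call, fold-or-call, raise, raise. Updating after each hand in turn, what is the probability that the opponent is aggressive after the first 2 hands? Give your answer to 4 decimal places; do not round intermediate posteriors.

0.2275

After 'fold-or-call': P(aggressive) = 0.3·0.4500 / (0.3·0.4500 + 0.5·0.5500) ≈ 0.3293
After 'fold-or-call': P(aggressive) = 0.3·0.3293 / (0.3·0.3293 + 0.5·0.6707) ≈ 0.2275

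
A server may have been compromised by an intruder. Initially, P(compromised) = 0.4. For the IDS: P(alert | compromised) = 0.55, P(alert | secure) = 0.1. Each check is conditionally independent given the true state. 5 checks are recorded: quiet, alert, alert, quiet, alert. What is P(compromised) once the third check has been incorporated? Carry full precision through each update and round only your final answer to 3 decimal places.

0.910

After 'quiet': P(compromised) = 0.45·0.4000 / (0.45·0.4000 + 0.9·0.6000) ≈ 0.2500
After 'alert': P(compromised) = 0.55·0.2500 / (0.55·0.2500 + 0.1·0.7500) ≈ 0.6471
After 'alert': P(compromised) = 0.55·0.6471 / (0.55·0.6471 + 0.1·0.3529) ≈ 0.9098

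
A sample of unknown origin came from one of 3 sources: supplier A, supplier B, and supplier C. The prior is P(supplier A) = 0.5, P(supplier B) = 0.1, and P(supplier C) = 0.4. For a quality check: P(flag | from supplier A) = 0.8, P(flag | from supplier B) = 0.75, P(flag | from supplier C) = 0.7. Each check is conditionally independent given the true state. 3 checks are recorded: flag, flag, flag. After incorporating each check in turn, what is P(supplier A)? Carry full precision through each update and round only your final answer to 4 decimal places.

After 'flag': normaliser = 0.8·0.5000 + 0.75·0.1000 + 0.7·0.4000; P(supplier A) ≈ 0.5298, P(supplier B) ≈ 0.0993, P(supplier C) ≈ 0.3709
After 'flag': normaliser = 0.8·0.5298 + 0.75·0.0993 + 0.7·0.3709; P(supplier A) ≈ 0.5592, P(supplier B) ≈ 0.0983, P(supplier C) ≈ 0.3425
After 'flag': normaliser = 0.8·0.5592 + 0.75·0.0983 + 0.7·0.3425; P(supplier A) ≈ 0.5880, P(supplier B) ≈ 0.0969, P(supplier C) ≈ 0.3151

0.5880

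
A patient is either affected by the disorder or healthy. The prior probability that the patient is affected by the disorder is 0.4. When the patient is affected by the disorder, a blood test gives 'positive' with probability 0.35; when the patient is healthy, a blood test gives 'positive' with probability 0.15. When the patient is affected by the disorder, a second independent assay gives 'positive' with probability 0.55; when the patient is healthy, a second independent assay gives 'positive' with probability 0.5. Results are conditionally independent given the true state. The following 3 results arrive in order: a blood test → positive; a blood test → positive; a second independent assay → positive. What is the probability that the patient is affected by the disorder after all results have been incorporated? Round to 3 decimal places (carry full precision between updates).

0.800

Apply Bayes' rule sequentially, carrying P(affected) forward.
After a blood test='positive': P(affected) = 0.35·0.4000 / (0.35·0.4000 + 0.15·0.6000) ≈ 0.6087
After a blood test='positive': P(affected) = 0.35·0.6087 / (0.35·0.6087 + 0.15·0.3913) ≈ 0.7840
After a second independent assay='positive': P(affected) = 0.55·0.7840 / (0.55·0.7840 + 0.5·0.2160) ≈ 0.7997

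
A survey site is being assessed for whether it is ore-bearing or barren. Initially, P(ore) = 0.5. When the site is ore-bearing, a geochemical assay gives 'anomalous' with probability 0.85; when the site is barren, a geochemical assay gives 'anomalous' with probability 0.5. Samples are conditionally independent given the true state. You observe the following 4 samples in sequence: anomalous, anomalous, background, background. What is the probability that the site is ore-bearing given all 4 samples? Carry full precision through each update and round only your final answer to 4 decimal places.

0.2064

After 'anomalous': P(ore) = 0.85·0.5000 / (0.85·0.5000 + 0.5·0.5000) ≈ 0.6296
After 'anomalous': P(ore) = 0.85·0.6296 / (0.85·0.6296 + 0.5·0.3704) ≈ 0.7429
After 'background': P(ore) = 0.15·0.7429 / (0.15·0.7429 + 0.5·0.2571) ≈ 0.4644
After 'background': P(ore) = 0.15·0.4644 / (0.15·0.4644 + 0.5·0.5356) ≈ 0.2064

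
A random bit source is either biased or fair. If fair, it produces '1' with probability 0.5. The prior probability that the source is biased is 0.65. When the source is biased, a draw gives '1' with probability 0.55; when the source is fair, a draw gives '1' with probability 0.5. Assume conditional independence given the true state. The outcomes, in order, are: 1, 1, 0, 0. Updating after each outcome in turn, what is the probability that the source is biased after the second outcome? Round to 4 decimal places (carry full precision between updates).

0.6920

After '1': P(biased) = 0.55·0.6500 / (0.55·0.6500 + 0.5·0.3500) ≈ 0.6714
After '1': P(biased) = 0.55·0.6714 / (0.55·0.6714 + 0.5·0.3286) ≈ 0.6920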